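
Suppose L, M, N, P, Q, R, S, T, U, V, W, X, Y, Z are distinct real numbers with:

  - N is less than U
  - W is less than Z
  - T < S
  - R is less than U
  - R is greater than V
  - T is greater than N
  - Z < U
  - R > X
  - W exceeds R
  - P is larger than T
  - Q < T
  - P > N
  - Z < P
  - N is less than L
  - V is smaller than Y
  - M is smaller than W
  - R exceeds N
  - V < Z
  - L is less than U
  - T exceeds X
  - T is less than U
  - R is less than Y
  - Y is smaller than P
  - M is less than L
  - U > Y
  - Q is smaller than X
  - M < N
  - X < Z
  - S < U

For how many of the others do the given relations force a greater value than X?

From X the given relations immediately reach T, R, Z.
From those, S, Y, W, P, U — 8 in total.
No other element is forced above X by the given relations, so the count is 8.

8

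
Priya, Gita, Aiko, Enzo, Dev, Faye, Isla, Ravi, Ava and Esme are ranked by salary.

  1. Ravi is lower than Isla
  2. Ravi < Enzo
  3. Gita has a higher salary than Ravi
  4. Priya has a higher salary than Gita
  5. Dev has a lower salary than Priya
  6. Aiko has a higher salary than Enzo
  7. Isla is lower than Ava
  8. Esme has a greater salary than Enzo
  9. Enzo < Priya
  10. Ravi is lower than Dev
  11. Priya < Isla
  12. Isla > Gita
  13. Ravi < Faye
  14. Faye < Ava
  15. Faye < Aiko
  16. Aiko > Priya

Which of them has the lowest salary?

Enzo is not least since Ravi < Enzo; Gita is not least since Ravi < Gita; Dev is not least since Ravi < Dev; Faye is not least since Ravi < Faye; Priya is not least since Enzo < Priya; Isla is not least since Ravi < Isla; Esme is not least since Enzo < Esme; Ava is not least since Isla < Ava; Aiko is not least since Faye < Aiko.
Only Ravi has nothing below it, so Ravi is the lowest salary.

Ravi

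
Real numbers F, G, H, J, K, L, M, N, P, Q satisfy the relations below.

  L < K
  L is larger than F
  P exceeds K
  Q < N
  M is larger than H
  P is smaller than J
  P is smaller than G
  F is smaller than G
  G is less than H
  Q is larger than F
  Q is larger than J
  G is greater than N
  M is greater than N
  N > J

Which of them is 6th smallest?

Q

Piecing the relations together gives one ordering: F < L < K < P < J < Q < N < G < H < M.
Counting 6 from the smallest end gives Q.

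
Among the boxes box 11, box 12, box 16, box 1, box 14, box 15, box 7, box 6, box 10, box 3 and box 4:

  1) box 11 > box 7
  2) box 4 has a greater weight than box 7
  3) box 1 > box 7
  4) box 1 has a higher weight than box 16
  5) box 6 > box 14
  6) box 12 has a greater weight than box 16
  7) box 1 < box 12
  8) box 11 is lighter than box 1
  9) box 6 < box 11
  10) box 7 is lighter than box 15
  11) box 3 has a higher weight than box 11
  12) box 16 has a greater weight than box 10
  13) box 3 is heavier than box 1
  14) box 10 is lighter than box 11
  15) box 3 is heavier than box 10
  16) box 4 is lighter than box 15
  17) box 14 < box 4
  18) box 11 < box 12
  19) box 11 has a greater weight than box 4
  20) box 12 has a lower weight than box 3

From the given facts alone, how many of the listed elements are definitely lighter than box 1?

7

The elements the relations force below box 1 are box 14, box 10, box 7, box 4, box 16, box 6, box 11 — no chain reaches any other.
That is 7.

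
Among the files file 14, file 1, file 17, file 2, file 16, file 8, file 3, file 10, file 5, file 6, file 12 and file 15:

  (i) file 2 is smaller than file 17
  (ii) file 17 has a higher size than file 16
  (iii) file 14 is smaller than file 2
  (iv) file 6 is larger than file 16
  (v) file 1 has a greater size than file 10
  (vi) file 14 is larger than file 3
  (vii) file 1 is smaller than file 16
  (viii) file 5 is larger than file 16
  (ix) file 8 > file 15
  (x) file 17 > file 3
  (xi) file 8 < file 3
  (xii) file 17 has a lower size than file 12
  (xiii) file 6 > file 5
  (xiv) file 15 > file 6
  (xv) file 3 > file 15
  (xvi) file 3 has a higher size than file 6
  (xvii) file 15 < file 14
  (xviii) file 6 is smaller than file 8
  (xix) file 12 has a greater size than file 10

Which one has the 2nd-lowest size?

Piecing the relations together gives one ordering: file 10 < file 1 < file 16 < file 5 < file 6 < file 15 < file 8 < file 3 < file 14 < file 2 < file 17 < file 12.
The 2nd smallest is file 1.

file 1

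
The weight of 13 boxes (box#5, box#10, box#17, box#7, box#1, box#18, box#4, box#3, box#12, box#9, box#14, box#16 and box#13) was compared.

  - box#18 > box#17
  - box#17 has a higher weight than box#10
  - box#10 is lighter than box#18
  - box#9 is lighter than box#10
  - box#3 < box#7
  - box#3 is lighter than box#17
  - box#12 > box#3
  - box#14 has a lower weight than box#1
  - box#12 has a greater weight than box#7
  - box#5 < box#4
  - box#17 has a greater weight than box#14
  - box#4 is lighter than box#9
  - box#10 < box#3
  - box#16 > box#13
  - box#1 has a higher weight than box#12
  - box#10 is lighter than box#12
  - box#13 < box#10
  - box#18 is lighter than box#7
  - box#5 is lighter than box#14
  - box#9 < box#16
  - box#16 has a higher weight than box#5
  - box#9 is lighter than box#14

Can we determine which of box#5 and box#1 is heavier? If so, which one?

box#1

The relevant relations are box#5 < box#4; box#4 < box#9; box#9 < box#10; box#10 < box#3; box#3 < box#17; box#17 < box#18; box#18 < box#7; box#7 < box#12; box#12 < box#1.
Together: box#5 < box#4 < box#9 < box#10 < box#3 < box#17 < box#18 < box#7 < box#12 < box#1.
So box#1 is heavier.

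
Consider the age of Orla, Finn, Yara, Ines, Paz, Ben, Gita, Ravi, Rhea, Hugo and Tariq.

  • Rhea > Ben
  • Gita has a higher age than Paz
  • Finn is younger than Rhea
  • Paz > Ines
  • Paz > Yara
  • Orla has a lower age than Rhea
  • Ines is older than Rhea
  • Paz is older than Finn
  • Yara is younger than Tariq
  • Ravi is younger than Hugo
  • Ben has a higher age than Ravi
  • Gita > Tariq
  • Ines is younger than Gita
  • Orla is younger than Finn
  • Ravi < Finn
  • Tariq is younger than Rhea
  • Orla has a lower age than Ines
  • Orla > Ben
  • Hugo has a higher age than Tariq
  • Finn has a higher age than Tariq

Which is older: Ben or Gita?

Gita

Ben < Orla < Finn < Rhea < Ines < Paz < Gita, by transitivity through Orla, Finn, Rhea, Ines, Paz.
So Ben < Gita; Gita is the older of the two.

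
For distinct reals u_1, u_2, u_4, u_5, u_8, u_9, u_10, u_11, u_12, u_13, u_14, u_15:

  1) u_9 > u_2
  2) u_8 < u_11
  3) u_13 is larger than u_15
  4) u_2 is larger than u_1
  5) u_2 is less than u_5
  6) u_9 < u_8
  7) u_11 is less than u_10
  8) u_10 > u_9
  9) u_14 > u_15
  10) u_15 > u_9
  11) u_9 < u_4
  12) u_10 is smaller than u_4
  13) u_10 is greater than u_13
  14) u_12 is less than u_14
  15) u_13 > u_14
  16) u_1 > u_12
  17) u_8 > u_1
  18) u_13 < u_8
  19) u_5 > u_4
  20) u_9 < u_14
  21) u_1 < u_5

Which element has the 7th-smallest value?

Piecing the relations together gives one ordering: u_12 < u_1 < u_2 < u_9 < u_15 < u_14 < u_13 < u_8 < u_11 < u_10 < u_4 < u_5.
Counting 7 from the smallest end gives u_13.

u_13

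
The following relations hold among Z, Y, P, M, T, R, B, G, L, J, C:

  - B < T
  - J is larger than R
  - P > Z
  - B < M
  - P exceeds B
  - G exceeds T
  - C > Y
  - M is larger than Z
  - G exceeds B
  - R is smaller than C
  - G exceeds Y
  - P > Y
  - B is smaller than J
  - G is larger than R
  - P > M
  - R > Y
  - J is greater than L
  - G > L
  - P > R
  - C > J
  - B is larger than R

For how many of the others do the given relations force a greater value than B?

6

The elements the relations force above B are M, J, P, T, G, C — no chain reaches any other.
That is 6.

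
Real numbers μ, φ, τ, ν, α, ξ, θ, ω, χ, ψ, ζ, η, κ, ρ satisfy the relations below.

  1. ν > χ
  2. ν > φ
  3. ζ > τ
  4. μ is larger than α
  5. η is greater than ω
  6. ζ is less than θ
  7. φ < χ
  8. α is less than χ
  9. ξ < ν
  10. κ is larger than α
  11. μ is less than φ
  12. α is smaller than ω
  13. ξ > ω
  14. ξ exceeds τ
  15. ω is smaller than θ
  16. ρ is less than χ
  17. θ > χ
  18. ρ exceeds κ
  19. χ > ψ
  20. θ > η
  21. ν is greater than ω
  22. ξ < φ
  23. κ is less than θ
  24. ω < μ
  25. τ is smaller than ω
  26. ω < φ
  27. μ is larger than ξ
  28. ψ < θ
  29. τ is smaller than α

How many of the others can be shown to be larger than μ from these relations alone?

4

The elements the relations force above μ are φ, χ, θ, ν — no chain reaches any other.
That is 4.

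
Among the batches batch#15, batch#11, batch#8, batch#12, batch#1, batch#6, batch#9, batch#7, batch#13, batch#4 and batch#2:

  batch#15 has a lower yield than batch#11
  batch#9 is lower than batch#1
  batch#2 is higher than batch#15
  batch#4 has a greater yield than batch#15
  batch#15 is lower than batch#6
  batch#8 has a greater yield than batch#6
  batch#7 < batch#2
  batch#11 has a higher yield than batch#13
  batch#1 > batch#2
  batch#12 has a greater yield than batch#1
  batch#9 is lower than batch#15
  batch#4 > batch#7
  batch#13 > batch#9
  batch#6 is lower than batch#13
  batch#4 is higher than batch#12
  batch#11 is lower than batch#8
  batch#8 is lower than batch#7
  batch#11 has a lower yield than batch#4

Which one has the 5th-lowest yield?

Piecing the relations together gives one ordering: batch#9 < batch#15 < batch#6 < batch#13 < batch#11 < batch#8 < batch#7 < batch#2 < batch#1 < batch#12 < batch#4.
The 5th smallest is batch#11.

batch#11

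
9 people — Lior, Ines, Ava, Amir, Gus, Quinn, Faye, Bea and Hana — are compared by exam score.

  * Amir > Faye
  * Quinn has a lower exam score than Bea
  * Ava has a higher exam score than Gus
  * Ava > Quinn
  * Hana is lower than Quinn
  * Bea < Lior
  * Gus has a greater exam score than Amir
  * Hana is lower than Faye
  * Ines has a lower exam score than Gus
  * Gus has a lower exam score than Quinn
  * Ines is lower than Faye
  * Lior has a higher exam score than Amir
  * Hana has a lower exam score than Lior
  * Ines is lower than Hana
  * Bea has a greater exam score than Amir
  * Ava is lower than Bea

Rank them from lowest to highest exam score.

Each adjacent pair is fixed by a given relation: Ines < Hana; Hana < Faye; Faye < Amir; Amir < Gus; Gus < Quinn; Quinn < Ava; Ava < Bea; Bea < Lior. Chaining them end to end gives the full order.

Ines < Hana < Faye < Amir < Gus < Quinn < Ava < Bea < Lior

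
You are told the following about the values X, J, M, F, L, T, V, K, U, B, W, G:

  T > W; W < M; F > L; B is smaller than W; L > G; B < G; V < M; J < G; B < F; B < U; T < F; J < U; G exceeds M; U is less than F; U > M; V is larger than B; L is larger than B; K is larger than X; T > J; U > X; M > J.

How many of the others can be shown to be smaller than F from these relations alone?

10

Directly below F: B, U, T, L.
One step further: W, X, J, M, G (9 so far).
One step further: V (10 so far).
Nothing else is reachable below F; 10 in all.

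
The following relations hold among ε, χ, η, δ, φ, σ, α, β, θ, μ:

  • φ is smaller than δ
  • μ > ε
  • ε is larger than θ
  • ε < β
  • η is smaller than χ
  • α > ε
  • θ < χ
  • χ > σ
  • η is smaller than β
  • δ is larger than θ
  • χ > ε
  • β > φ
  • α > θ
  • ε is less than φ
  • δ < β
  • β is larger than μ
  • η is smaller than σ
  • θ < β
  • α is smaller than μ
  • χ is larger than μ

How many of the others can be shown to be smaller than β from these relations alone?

7

From β the given relations immediately reach η, θ, ε, φ, δ, μ.
From those, α — 7 in total.
Nothing else is reachable below β; 7 in all.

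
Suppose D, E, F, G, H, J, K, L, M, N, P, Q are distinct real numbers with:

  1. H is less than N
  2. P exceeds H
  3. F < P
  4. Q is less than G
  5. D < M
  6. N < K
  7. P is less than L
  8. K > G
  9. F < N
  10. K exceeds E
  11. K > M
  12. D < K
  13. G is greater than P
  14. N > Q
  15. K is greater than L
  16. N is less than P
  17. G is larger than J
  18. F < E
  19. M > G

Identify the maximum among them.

Chaining downward from K: directly below it, N, D, G, E, M, L; then J, Q, F, H, P.
That covers every other element, and nothing is given above K, so K is the maximum.

K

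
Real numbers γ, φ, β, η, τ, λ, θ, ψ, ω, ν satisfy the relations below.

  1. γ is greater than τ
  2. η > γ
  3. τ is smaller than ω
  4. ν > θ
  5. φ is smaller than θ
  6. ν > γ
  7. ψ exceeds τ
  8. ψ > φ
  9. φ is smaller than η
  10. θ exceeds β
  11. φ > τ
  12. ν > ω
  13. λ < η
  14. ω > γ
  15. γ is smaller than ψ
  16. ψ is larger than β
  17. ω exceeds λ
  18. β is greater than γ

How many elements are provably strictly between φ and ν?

The relations place φ below ν. An element lies strictly between them when it is forced above φ and also forced below ν.
Above φ: {θ, η, ψ}. Below ν: {τ, γ, β, λ, θ, ω}.
Intersection: {θ} — 1.

1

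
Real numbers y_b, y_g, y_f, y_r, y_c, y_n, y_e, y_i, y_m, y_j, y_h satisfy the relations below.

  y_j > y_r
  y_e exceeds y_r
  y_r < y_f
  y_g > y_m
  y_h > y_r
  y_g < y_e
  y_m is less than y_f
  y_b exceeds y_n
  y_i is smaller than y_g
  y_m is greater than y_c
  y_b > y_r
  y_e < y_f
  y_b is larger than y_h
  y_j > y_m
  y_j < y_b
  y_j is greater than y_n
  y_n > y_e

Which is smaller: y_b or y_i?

The relevant relations are y_i < y_g; y_g < y_e; y_e < y_n; y_n < y_j; y_j < y_b.
Together: y_i < y_g < y_e < y_n < y_j < y_b.
So y_i < y_b; y_i is the smaller of the two.

y_i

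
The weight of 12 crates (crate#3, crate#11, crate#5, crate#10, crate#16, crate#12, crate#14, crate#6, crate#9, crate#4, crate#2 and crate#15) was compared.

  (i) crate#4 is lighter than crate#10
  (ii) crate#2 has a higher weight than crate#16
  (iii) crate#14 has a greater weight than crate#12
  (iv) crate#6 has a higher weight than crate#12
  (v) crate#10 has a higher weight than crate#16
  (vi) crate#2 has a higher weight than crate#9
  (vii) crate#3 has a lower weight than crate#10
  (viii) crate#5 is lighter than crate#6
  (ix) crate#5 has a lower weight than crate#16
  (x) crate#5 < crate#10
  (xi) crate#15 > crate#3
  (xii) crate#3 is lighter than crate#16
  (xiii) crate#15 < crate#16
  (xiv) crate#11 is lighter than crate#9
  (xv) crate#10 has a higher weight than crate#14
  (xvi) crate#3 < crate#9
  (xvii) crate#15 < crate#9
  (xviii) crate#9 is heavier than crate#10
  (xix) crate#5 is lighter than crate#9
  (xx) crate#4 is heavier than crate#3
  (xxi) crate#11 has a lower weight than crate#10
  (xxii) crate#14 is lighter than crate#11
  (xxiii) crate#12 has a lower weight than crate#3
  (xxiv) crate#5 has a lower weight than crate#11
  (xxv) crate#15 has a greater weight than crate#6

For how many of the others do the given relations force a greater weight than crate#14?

4

The elements the relations force above crate#14 are crate#11, crate#10, crate#9, crate#2 — no chain reaches any other.
That is 4.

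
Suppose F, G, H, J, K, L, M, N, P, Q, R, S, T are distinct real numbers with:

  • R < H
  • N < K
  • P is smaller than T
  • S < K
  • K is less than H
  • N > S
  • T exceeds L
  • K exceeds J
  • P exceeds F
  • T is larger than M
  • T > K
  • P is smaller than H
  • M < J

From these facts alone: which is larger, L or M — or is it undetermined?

undetermined

Following every chain through L: above L we get T.
M is not reached, and no chain runs the other way from M to L.
So the given relations leave the order of L and M undetermined.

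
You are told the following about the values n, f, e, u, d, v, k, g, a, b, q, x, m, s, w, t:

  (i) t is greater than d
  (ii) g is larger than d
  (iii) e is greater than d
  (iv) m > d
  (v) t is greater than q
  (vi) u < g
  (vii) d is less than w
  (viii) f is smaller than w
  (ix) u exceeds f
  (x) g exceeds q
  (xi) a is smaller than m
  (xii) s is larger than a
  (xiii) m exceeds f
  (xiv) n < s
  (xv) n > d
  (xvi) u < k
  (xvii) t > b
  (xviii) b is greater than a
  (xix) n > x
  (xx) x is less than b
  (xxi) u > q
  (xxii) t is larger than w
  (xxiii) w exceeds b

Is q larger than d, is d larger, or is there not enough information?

Following every chain through q: above q we get u, g, k, t.
d is not reached, and no chain runs the other way from d to q.
So the given relations leave the order of q and d undetermined.

undetermined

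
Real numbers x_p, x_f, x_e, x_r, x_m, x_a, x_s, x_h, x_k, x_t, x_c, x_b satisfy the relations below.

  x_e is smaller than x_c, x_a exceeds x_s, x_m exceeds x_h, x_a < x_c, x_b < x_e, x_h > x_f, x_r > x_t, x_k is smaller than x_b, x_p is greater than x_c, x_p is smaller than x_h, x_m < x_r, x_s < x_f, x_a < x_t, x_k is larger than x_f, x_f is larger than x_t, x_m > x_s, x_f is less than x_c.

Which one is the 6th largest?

Chaining the given pairs: x_s < x_a < x_t < x_f < x_k < x_b < x_e < x_c < x_p < x_h < x_m < x_r.
The 6th largest is x_e.

x_e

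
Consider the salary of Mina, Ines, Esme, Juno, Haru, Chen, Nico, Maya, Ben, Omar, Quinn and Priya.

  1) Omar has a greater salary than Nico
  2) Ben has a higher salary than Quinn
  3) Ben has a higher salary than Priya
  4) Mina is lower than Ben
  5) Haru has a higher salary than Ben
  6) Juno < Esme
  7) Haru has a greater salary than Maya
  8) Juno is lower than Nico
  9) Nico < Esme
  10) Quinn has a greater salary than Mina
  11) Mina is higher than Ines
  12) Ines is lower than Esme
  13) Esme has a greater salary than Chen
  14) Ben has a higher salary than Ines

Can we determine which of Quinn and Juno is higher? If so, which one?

Following every chain through Juno: above Juno we get Nico, Esme, Omar.
Quinn is not reached, and no chain runs the other way from Quinn to Juno.
So the given relations leave the order of Juno and Quinn undetermined.

undetermined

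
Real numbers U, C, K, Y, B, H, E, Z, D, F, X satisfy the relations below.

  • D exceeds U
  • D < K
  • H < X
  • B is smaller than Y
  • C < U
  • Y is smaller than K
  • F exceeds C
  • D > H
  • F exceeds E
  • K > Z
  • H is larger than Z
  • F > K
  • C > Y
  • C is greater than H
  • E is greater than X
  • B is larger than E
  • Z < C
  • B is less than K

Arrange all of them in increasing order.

Z < H < X < E < B < Y < C < U < D < K < F

Each adjacent pair is fixed by a given relation: Z < H; H < X; X < E; E < B; B < Y; Y < C; C < U; U < D; D < K; K < F. Chaining them end to end gives the full order.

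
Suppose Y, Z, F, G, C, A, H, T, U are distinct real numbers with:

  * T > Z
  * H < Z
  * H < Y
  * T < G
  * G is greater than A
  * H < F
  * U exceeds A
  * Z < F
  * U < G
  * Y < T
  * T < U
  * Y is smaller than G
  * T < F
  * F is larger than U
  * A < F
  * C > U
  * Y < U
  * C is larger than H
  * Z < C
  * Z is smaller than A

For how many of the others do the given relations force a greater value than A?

4

From A the given relations immediately reach U, F, G.
From those, C — 4 in total.
No other element is forced above A by the given relations, so the count is 4.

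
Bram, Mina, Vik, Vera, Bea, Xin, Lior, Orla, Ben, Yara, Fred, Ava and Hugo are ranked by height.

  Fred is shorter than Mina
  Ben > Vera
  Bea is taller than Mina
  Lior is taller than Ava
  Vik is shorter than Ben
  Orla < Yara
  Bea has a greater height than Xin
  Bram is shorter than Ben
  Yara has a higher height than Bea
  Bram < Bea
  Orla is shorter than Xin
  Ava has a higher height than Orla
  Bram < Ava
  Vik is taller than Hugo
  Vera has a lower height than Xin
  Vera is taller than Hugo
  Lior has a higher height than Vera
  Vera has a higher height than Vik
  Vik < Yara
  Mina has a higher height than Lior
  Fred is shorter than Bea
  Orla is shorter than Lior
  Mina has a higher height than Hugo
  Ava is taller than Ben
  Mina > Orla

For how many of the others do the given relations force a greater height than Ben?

5

From Ben the given relations immediately reach Ava.
From those, Lior — 2 in total.
From those, Mina — 3 in total.
From those, Bea — 4 in total.
From those, Yara — 5 in total.
No other element is forced above Ben by the given relations, so the count is 5.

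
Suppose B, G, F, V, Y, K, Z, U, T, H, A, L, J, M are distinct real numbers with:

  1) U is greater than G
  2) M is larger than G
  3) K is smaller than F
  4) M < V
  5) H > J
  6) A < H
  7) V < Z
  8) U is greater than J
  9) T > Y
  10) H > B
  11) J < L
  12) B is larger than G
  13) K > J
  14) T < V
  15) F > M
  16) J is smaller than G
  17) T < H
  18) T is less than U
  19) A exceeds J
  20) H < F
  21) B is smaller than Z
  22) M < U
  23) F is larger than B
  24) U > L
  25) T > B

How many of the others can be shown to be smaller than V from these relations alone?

From V the given relations immediately reach M, T.
From those, Y, G, B — 5 in total.
From those, J — 6 in total.
No other element is forced below V by the given relations, so the count is 6.

6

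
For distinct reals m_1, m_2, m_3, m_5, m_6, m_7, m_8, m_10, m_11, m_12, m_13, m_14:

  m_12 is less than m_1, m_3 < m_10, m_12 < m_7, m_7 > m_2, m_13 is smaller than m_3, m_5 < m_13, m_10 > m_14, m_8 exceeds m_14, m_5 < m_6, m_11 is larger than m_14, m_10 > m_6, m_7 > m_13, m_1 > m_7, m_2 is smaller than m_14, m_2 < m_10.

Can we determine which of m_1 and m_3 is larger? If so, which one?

Following every chain through m_3: above m_3 we get m_10; below m_3 we get m_5, m_13.
m_1 is not reached, and no chain runs the other way from m_1 to m_3.
So the given relations leave the order of m_3 and m_1 undetermined.

undetermined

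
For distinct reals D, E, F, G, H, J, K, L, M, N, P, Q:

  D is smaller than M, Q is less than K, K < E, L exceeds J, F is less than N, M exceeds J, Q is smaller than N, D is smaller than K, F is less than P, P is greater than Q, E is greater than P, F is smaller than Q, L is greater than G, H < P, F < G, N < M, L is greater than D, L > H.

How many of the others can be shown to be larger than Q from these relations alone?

5

From Q the given relations immediately reach K, N, P.
From those, M, E — 5 in total.
No other element is forced above Q by the given relations, so the count is 5.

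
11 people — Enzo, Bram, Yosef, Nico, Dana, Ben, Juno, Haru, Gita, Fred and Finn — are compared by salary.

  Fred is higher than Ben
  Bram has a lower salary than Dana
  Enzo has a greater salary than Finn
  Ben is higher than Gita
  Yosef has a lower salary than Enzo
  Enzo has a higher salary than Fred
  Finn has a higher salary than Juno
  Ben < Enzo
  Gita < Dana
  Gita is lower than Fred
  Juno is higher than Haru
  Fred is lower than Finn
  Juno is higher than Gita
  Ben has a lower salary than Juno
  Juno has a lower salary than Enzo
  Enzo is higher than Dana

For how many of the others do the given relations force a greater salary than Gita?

Directly above Gita: Ben, Fred, Juno, Dana.
One step further: Finn, Enzo (6 so far).
No other element is forced above Gita by the given relations, so the count is 6.

6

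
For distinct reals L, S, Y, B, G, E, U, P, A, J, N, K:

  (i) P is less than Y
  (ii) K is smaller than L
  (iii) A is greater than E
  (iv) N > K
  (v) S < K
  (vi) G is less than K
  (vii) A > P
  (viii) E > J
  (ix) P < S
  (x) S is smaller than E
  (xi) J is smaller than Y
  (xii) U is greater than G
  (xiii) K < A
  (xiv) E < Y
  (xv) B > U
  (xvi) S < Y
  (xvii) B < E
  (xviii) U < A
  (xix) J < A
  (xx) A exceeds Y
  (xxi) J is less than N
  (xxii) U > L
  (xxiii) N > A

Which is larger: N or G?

G < K and K < L give G < L.
With L < U: G < K < L < U.
With U < B: G < K < L < U < B.
With B < E: G < K < L < U < B < E.
Then E < Y extends the chain to Y.
With Y < A: G < K < L < U < B < E < Y < A.
With A < N: G < K < L < U < B < E < Y < A < N.
So G < N; N is the larger of the two.

N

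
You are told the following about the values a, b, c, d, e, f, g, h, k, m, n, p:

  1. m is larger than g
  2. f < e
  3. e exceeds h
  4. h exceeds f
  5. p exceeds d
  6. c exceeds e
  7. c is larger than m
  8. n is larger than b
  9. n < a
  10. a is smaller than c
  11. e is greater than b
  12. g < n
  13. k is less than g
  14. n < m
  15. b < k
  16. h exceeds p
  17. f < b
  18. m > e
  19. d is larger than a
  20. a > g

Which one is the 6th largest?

The consecutive relations fix a unique order: f < b < k < g < n < a < d < p < h < e < m < c.
The 6th largest is d.

d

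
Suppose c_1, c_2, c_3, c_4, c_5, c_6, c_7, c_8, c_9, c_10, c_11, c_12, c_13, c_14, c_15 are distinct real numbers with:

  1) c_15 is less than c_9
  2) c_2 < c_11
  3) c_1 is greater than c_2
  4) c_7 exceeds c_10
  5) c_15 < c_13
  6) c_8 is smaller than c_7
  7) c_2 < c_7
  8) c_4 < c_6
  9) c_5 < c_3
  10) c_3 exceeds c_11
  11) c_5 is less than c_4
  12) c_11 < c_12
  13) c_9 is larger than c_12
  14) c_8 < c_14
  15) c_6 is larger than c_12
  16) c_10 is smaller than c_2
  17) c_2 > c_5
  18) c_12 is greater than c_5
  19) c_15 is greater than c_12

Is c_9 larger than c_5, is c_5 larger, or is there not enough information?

c_9

Following the relations from c_5: c_5 < c_2 < c_11 < c_12 < c_15 < c_9.
So c_9 is larger.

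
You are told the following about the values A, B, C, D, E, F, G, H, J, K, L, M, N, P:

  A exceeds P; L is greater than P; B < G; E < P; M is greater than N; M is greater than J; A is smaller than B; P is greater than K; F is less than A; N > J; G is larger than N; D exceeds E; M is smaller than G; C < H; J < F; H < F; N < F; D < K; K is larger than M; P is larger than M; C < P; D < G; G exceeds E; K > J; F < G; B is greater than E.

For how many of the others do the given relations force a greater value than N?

The elements the relations force above N are M, F, K, P, A, L, B, G — no chain reaches any other.
That is 8.

8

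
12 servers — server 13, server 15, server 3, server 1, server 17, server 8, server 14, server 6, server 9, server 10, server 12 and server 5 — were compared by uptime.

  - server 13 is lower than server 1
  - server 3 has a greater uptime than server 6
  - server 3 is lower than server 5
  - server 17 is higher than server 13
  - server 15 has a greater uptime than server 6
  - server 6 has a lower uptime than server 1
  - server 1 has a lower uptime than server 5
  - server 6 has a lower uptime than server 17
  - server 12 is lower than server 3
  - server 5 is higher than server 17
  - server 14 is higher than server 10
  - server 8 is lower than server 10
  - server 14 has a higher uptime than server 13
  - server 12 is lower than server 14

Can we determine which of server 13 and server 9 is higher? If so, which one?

undetermined

Following every chain through server 13: above server 13 we get server 14, server 17, server 1, server 5.
server 9 is not reached, and no chain runs the other way from server 9 to server 13.
So the given relations leave the order of server 13 and server 9 undetermined.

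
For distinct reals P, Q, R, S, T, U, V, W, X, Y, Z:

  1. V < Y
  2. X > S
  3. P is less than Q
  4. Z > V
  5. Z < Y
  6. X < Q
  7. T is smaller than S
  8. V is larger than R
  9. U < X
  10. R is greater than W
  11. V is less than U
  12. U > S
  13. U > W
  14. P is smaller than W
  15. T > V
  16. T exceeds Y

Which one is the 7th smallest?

Piecing the relations together gives one ordering: P < W < R < V < Z < Y < T < S < U < X < Q.
The 7th smallest is T.

T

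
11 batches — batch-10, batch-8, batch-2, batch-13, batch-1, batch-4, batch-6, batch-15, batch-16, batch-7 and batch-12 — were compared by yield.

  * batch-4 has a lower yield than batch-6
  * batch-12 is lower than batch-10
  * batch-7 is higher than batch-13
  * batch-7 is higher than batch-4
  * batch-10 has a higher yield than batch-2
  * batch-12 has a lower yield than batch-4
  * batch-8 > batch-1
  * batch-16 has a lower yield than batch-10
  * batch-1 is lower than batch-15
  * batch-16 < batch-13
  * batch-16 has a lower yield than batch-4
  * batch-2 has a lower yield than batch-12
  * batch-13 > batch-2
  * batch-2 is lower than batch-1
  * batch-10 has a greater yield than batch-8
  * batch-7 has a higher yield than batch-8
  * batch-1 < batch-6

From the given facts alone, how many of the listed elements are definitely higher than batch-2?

9

The elements the relations force above batch-2 are batch-1, batch-8, batch-12, batch-4, batch-13, batch-6, batch-10, batch-7, batch-15 — no chain reaches any other.
That is 9.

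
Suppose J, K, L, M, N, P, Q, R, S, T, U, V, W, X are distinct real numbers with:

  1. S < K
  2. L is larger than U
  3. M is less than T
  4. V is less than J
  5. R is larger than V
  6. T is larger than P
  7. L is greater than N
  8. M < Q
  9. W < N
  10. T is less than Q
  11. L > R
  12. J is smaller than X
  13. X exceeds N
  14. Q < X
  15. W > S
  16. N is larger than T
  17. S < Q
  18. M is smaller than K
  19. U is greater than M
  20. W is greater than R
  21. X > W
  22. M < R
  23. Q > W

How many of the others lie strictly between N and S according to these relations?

1

The relations place S below N. An element lies strictly between them when it is forced above S and also forced below N.
Above S: {K, W, Q, X, L}. Below N: {V, P, M, R, T, W}.
Intersection: {W} — 1.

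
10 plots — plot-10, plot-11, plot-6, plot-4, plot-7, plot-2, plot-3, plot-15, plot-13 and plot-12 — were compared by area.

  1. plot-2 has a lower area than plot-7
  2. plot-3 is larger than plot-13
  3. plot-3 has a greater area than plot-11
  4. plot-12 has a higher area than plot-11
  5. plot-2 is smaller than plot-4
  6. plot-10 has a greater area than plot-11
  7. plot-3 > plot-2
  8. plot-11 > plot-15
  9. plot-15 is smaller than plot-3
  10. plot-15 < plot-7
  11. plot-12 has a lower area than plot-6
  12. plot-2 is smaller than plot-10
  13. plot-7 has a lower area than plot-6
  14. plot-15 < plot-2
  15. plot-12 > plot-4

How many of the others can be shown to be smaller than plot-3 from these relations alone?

4

Directly below plot-3: plot-15, plot-11, plot-2, plot-13.
No other element is forced below plot-3 by the given relations, so the count is 4.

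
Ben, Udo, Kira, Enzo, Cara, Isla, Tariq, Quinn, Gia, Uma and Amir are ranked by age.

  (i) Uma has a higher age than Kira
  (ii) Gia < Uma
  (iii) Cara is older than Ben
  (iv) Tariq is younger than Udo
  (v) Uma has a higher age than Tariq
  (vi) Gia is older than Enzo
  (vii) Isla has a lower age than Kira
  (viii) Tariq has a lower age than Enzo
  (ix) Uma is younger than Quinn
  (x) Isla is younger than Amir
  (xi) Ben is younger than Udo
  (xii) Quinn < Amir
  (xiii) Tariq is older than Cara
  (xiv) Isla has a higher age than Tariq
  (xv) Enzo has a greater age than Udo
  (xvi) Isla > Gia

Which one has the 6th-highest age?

Chaining the given pairs: Ben < Cara < Tariq < Udo < Enzo < Gia < Isla < Kira < Uma < Quinn < Amir.
The 6th largest is Gia.

Gia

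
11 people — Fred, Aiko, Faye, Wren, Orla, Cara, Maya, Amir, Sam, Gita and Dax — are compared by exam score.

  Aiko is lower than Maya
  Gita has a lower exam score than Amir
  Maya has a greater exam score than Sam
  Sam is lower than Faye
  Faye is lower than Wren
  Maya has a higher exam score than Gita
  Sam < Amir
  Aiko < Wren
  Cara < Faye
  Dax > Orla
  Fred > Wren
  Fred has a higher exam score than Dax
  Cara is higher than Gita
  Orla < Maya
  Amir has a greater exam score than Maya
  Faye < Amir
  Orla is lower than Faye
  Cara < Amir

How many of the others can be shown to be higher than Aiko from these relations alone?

4

The elements the relations force above Aiko are Wren, Fred, Maya, Amir — no chain reaches any other.
That is 4.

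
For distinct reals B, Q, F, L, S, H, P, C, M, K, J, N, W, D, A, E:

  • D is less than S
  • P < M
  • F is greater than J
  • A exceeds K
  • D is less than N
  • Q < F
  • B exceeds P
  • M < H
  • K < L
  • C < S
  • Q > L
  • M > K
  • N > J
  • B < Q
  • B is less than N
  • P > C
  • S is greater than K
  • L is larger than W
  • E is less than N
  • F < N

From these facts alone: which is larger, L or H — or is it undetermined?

Following every chain through L: above L we get Q, F, N; below L we get W, K.
H is not reached, and no chain runs the other way from H to L.
So the given relations leave the order of L and H undetermined.

undetermined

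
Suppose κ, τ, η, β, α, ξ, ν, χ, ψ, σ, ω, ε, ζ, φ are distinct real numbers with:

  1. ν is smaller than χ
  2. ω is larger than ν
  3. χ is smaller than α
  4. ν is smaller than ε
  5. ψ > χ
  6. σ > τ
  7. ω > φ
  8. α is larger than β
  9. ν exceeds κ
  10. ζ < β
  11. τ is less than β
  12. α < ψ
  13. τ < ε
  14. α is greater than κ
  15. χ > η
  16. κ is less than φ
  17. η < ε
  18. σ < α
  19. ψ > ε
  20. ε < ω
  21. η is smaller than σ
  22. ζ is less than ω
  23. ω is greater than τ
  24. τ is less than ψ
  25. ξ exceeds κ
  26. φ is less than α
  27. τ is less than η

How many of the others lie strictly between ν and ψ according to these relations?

3

Chaining upward from ν reaches: χ, ε, ω, α.
Chaining downward from ψ reaches: κ, τ, ζ, η, χ, φ, ε, β, σ, α.
Strictly between ν and ψ are those in both lists: χ, ε, α — 3 elements.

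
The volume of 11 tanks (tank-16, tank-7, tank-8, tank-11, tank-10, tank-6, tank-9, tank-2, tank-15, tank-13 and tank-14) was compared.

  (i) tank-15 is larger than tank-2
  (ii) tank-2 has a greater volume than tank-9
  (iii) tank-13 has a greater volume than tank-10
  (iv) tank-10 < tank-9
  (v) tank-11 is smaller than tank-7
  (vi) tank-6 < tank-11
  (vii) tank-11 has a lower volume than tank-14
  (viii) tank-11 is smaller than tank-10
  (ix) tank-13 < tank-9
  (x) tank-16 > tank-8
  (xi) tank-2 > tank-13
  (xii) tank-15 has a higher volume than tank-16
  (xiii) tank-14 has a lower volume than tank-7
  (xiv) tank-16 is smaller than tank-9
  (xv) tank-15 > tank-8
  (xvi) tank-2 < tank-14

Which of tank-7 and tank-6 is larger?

tank-7

tank-6 < tank-11 and tank-11 < tank-10 give tank-6 < tank-10.
With tank-10 < tank-9: tank-6 < tank-11 < tank-10 < tank-9.
Then tank-9 < tank-2 extends the chain to tank-2.
With tank-2 < tank-14: tank-6 < tank-11 < tank-10 < tank-9 < tank-2 < tank-14.
With tank-14 < tank-7: tank-6 < tank-11 < tank-10 < tank-9 < tank-2 < tank-14 < tank-7.
So tank-6 < tank-7; tank-7 is the larger of the two.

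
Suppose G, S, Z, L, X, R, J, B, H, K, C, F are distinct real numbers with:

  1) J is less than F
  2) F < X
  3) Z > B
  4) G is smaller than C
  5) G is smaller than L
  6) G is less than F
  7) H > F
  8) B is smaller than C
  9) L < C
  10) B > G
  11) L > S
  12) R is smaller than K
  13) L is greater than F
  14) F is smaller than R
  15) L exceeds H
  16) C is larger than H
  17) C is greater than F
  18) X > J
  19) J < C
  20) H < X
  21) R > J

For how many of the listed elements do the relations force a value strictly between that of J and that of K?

2

Chaining upward from J reaches: F, R, H, X, L, C.
Chaining downward from K reaches: G, F, R.
Strictly between J and K are those in both lists: F, R — 2 elements.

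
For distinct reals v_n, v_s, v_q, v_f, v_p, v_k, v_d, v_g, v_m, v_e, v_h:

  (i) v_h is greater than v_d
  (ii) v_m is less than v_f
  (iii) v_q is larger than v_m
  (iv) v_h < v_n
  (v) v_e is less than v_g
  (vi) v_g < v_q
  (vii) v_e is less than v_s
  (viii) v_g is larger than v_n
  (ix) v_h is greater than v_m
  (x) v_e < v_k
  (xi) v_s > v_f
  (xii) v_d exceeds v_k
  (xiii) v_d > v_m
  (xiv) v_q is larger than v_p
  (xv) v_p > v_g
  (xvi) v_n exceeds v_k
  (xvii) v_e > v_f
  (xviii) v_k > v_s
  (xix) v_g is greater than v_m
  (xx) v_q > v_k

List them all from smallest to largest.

The consecutive links are each given: v_m < v_f; v_f < v_e; v_e < v_s; v_s < v_k; v_k < v_d; v_d < v_h; v_h < v_n; v_n < v_g; v_g < v_p; v_p < v_q.

v_m < v_f < v_e < v_s < v_k < v_d < v_h < v_n < v_g < v_p < v_q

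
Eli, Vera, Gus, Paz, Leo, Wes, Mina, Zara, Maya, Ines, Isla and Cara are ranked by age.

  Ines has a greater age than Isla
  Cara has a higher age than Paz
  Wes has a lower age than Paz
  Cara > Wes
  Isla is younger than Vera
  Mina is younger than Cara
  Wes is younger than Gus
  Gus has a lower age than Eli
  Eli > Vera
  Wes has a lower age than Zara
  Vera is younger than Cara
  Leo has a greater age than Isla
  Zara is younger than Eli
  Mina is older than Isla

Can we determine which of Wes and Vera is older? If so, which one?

Following every chain through Wes: above Wes we get Paz, Zara, Gus, Eli, Cara.
Vera is not reached, and no chain runs the other way from Vera to Wes.
So the given relations leave the order of Wes and Vera undetermined.

undetermined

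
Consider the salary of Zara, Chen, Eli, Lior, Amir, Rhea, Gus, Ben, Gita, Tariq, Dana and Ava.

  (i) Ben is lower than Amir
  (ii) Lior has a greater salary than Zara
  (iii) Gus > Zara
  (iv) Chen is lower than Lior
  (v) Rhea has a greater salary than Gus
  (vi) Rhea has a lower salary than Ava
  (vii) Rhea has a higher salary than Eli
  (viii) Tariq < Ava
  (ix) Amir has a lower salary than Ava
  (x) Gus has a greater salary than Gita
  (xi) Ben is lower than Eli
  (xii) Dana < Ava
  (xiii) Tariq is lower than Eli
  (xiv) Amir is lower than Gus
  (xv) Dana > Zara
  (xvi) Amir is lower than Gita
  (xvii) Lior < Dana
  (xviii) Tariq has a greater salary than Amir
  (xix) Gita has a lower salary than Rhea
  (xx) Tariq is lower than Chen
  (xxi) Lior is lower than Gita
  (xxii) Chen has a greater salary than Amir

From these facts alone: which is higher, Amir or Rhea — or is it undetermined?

Rhea

Link the given pairs in sequence: Amir < Tariq; Tariq < Chen; Chen < Lior; Lior < Gita; Gita < Gus; Gus < Rhea.
Together: Amir < Tariq < Chen < Lior < Gita < Gus < Rhea.
So Rhea is higher.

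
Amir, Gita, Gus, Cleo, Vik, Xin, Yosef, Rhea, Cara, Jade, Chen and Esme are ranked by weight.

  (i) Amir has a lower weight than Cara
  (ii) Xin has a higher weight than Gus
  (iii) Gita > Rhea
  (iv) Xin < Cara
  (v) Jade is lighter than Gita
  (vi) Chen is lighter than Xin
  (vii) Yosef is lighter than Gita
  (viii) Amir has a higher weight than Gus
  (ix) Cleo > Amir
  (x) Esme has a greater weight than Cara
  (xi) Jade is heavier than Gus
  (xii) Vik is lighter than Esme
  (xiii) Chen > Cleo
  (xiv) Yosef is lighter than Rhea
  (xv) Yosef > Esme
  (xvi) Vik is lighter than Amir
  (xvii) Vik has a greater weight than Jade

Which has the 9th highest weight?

Amir

Chaining the given pairs: Gus < Jade < Vik < Amir < Cleo < Chen < Xin < Cara < Esme < Yosef < Rhea < Gita.
Counting 9 from the largest end gives Amir.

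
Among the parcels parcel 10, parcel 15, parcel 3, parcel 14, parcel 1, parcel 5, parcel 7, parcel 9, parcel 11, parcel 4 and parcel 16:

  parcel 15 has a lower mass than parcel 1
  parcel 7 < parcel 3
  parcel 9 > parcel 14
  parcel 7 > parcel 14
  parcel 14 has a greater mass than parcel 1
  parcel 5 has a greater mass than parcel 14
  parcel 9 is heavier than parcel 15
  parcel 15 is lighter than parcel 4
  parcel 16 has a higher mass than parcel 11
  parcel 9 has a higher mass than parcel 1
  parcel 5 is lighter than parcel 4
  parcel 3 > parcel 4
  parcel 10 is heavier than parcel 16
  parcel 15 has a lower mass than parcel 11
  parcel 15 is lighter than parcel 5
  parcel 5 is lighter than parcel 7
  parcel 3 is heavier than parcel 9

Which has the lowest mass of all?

parcel 15

Chaining upward from parcel 15: directly above it, parcel 1, parcel 11, parcel 9, parcel 5, parcel 4; then parcel 14, parcel 16, parcel 7, parcel 3; then parcel 10.
That covers every other element, and nothing is given below parcel 15, so parcel 15 is the lowest mass.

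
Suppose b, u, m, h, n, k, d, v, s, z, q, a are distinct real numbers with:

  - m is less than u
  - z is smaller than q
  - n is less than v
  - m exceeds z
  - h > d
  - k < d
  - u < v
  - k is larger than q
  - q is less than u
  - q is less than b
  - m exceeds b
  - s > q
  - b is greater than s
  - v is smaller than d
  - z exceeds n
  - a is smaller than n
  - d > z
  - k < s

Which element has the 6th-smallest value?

Piecing the relations together gives one ordering: a < n < z < q < k < s < b < m < u < v < d < h.
Counting 6 from the smallest end gives s.

s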